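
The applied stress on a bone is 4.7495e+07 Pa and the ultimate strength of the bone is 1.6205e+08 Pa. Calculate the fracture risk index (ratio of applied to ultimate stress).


FRI = applied / ultimate
FRI = 4.7495e+07 / 1.6205e+08
FRI = 0.2931


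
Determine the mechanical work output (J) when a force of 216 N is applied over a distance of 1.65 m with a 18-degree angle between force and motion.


W = F * d * cos(theta)
theta = 18 deg = 0.3142 rad
cos(theta) = 0.9511
W = 216 * 1.65 * 0.9511
W = 338.9565


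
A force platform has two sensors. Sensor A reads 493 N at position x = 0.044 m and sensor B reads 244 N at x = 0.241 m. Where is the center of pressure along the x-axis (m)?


COP_x = (F1*x1 + F2*x2) / (F1 + F2)
COP_x = (493*0.044 + 244*0.241) / (493 + 244)
Numerator = 80.4960
Denominator = 737
COP_x = 0.1092


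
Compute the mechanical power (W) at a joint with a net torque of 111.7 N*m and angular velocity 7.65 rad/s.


P = M * omega
P = 111.7 * 7.65
P = 854.5050


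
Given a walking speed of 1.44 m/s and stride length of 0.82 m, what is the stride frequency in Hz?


f = v / stride_length
f = 1.44 / 0.82
f = 1.7561


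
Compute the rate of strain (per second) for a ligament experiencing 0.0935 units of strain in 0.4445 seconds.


strain_rate = delta_strain / delta_t
strain_rate = 0.0935 / 0.4445
strain_rate = 0.2103


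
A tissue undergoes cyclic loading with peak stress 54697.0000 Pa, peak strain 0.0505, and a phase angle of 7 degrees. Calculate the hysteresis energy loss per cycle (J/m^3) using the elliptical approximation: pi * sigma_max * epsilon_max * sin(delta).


E_loss = pi * sigma_max * epsilon_max * sin(delta)
delta = 7 deg = 0.1222 rad
sin(delta) = 0.1219
E_loss = pi * 54697.0000 * 0.0505 * 0.1219
E_loss = 1057.5459


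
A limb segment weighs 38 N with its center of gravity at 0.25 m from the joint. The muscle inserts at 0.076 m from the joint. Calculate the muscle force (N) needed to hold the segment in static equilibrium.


F_muscle = W * d_load / d_muscle
F_muscle = 38 * 0.25 / 0.076
Numerator = 9.5000
F_muscle = 125.0000


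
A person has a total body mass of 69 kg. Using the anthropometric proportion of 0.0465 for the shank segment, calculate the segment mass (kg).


m_segment = body_mass * fraction
m_segment = 69 * 0.0465
m_segment = 3.2085


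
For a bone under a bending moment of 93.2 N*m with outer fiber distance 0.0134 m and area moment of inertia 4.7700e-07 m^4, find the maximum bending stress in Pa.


sigma = M * c / I
sigma = 93.2 * 0.0134 / 4.7700e-07
M * c = 1.2489
sigma = 2.6182e+06


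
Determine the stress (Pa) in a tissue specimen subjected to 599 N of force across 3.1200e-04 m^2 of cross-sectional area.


stress = F / A
stress = 599 / 3.1200e-04
stress = 1.9199e+06


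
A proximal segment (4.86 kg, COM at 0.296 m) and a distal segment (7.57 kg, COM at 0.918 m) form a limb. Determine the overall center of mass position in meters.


COM = (m1*x1 + m2*x2) / (m1 + m2)
COM = (4.86*0.296 + 7.57*0.918) / (4.86 + 7.57)
Numerator = 8.3878
Denominator = 12.4300
COM = 0.6748


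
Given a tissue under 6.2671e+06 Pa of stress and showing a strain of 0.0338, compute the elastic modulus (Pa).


E = stress / strain
E = 6.2671e+06 / 0.0338
E = 1.8542e+08


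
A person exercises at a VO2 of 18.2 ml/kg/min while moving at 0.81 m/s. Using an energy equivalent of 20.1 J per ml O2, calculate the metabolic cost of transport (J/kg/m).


Power per kg = VO2 * 20.1 / 60
Power per kg = 18.2 * 20.1 / 60 = 6.0970 W/kg
Cost = power_per_kg / speed
Cost = 6.0970 / 0.81
Cost = 7.5272


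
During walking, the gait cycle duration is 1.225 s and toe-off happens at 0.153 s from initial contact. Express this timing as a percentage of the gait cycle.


pct = (event_time / cycle_time) * 100
pct = (0.153 / 1.225) * 100
ratio = 0.1249
pct = 12.4898


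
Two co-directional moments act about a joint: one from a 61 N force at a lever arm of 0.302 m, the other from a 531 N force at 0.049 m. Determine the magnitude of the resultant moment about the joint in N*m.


M = F1 * d1 + F2 * d2
M = 61 * 0.302 + 531 * 0.049
M = 18.4220 + 26.0190
M = 44.4410


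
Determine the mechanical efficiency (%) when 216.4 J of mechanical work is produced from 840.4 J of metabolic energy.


eta = (W_mech / E_meta) * 100
eta = (216.4 / 840.4) * 100
ratio = 0.2575
eta = 25.7496


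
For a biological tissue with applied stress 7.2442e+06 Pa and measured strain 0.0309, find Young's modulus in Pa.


E = stress / strain
E = 7.2442e+06 / 0.0309
E = 2.3444e+08


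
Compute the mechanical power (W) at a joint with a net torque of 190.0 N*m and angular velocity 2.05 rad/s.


P = M * omega
P = 190.0 * 2.05
P = 389.5000


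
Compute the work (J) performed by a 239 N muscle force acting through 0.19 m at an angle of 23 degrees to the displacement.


W = F * d * cos(theta)
theta = 23 deg = 0.4014 rad
cos(theta) = 0.9205
W = 239 * 0.19 * 0.9205
W = 41.8001


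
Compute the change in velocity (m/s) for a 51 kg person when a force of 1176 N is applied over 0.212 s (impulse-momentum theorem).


J = F * dt = 1176 * 0.212 = 249.3120 N*s
delta_v = J / m
delta_v = 249.3120 / 51
delta_v = 4.8885


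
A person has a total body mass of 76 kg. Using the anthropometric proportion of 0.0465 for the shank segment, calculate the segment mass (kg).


m_segment = body_mass * fraction
m_segment = 76 * 0.0465
m_segment = 3.5340


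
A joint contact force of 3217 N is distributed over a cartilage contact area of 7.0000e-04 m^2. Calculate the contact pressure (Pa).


P = F / A
P = 3217 / 7.0000e-04
P = 4.5957e+06


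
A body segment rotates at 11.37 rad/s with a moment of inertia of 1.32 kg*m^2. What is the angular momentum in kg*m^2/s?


L = I * omega
L = 1.32 * 11.37
L = 15.0084


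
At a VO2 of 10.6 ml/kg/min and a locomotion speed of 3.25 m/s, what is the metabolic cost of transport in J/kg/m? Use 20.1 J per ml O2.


Power per kg = VO2 * 20.1 / 60
Power per kg = 10.6 * 20.1 / 60 = 3.5510 W/kg
Cost = power_per_kg / speed
Cost = 3.5510 / 3.25
Cost = 1.0926


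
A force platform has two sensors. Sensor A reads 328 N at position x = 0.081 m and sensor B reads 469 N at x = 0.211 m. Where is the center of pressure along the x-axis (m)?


COP_x = (F1*x1 + F2*x2) / (F1 + F2)
COP_x = (328*0.081 + 469*0.211) / (328 + 469)
Numerator = 125.5270
Denominator = 797
COP_x = 0.1575


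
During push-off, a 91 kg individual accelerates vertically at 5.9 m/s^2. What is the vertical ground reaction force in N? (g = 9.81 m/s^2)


GRF = m * (g + a)
GRF = 91 * (9.81 + 5.9)
GRF = 91 * 15.7100
GRF = 1429.6100


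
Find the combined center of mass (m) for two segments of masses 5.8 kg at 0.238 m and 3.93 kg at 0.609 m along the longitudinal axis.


COM = (m1*x1 + m2*x2) / (m1 + m2)
COM = (5.8*0.238 + 3.93*0.609) / (5.8 + 3.93)
Numerator = 3.7738
Denominator = 9.7300
COM = 0.3878


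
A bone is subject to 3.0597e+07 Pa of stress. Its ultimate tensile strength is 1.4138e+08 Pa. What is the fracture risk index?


FRI = applied / ultimate
FRI = 3.0597e+07 / 1.4138e+08
FRI = 0.2164


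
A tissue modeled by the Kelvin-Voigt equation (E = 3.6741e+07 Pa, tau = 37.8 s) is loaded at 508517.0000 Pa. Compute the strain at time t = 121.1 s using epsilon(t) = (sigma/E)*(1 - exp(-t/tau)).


epsilon(t) = (sigma/E) * (1 - exp(-t/tau))
sigma/E = 508517.0000 / 3.6741e+07 = 0.0138
exp(-t/tau) = exp(-121.1 / 37.8) = 0.0406
epsilon = 0.0138 * (1 - 0.0406)
epsilon = 0.0133


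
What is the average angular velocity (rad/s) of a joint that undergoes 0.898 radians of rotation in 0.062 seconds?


omega = delta_theta / delta_t
omega = 0.898 / 0.062
omega = 14.4839


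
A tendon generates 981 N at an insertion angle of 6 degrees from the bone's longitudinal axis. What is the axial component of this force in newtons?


F_eff = F_tendon * cos(theta)
theta = 6 deg = 0.1047 rad
cos(theta) = 0.9945
F_eff = 981 * 0.9945
F_eff = 975.6260


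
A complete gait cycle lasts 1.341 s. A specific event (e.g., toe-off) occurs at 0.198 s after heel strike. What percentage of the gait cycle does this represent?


pct = (event_time / cycle_time) * 100
pct = (0.198 / 1.341) * 100
ratio = 0.1477
pct = 14.7651


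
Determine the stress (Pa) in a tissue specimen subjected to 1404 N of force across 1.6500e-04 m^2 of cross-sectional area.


stress = F / A
stress = 1404 / 1.6500e-04
stress = 8.5091e+06


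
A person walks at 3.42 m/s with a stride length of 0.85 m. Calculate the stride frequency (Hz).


f = v / stride_length
f = 3.42 / 0.85
f = 4.0235


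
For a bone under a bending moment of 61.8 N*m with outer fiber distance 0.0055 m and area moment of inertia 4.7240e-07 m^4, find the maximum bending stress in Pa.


sigma = M * c / I
sigma = 61.8 * 0.0055 / 4.7240e-07
M * c = 0.3399
sigma = 719517.3582


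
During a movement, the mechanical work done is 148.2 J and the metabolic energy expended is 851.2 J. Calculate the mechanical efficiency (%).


eta = (W_mech / E_meta) * 100
eta = (148.2 / 851.2) * 100
ratio = 0.1741
eta = 17.4107


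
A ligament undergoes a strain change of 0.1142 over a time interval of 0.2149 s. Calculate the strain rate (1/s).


strain_rate = delta_strain / delta_t
strain_rate = 0.1142 / 0.2149
strain_rate = 0.5314


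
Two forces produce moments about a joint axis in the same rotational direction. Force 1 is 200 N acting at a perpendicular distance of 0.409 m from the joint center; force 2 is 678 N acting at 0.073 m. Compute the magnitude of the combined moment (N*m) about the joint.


M = F1 * d1 + F2 * d2
M = 200 * 0.409 + 678 * 0.073
M = 81.8000 + 49.4940
M = 131.2940


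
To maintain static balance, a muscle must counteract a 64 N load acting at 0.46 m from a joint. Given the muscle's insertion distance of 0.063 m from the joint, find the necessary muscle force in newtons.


F_muscle = W * d_load / d_muscle
F_muscle = 64 * 0.46 / 0.063
Numerator = 29.4400
F_muscle = 467.3016


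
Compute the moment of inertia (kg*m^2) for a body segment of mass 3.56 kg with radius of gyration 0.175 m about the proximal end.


I = m * k^2
I = 3.56 * 0.175^2
k^2 = 0.0306
I = 0.1090


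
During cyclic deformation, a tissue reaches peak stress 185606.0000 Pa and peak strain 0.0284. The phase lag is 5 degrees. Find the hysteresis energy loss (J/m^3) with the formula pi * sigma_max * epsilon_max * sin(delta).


E_loss = pi * sigma_max * epsilon_max * sin(delta)
delta = 5 deg = 0.0873 rad
sin(delta) = 0.0872
E_loss = pi * 185606.0000 * 0.0284 * 0.0872
E_loss = 1443.2987


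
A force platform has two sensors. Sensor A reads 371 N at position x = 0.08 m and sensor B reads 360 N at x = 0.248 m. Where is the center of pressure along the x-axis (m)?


COP_x = (F1*x1 + F2*x2) / (F1 + F2)
COP_x = (371*0.08 + 360*0.248) / (371 + 360)
Numerator = 118.9600
Denominator = 731
COP_x = 0.1627


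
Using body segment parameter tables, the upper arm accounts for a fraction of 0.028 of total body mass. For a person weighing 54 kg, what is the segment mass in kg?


m_segment = body_mass * fraction
m_segment = 54 * 0.028
m_segment = 1.5120


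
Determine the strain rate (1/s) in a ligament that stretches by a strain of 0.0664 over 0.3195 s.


strain_rate = delta_strain / delta_t
strain_rate = 0.0664 / 0.3195
strain_rate = 0.2078


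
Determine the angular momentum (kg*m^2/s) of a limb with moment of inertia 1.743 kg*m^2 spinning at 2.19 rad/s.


L = I * omega
L = 1.743 * 2.19
L = 3.8172


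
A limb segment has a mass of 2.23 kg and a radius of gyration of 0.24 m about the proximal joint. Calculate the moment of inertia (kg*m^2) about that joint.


I = m * k^2
I = 2.23 * 0.24^2
k^2 = 0.0576
I = 0.1284


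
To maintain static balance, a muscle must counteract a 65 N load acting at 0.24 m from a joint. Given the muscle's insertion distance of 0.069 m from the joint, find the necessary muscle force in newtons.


F_muscle = W * d_load / d_muscle
F_muscle = 65 * 0.24 / 0.069
Numerator = 15.6000
F_muscle = 226.0870


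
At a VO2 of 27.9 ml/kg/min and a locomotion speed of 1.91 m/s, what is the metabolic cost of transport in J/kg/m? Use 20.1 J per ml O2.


Power per kg = VO2 * 20.1 / 60
Power per kg = 27.9 * 20.1 / 60 = 9.3465 W/kg
Cost = power_per_kg / speed
Cost = 9.3465 / 1.91
Cost = 4.8935


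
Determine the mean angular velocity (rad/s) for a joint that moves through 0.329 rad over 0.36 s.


omega = delta_theta / delta_t
omega = 0.329 / 0.36
omega = 0.9139


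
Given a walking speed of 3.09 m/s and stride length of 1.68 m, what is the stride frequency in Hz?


f = v / stride_length
f = 3.09 / 1.68
f = 1.8393


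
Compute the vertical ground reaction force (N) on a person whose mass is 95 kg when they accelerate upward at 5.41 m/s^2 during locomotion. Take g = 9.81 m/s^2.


GRF = m * (g + a)
GRF = 95 * (9.81 + 5.41)
GRF = 95 * 15.2200
GRF = 1445.9000


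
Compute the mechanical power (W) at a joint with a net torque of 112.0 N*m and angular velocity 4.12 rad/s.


P = M * omega
P = 112.0 * 4.12
P = 461.4400


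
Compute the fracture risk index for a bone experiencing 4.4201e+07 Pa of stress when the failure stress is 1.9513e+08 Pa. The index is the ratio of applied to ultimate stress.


FRI = applied / ultimate
FRI = 4.4201e+07 / 1.9513e+08
FRI = 0.2265


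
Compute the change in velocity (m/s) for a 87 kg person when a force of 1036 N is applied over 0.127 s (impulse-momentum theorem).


J = F * dt = 1036 * 0.127 = 131.5720 N*s
delta_v = J / m
delta_v = 131.5720 / 87
delta_v = 1.5123


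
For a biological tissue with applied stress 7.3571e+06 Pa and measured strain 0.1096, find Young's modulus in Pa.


E = stress / strain
E = 7.3571e+06 / 0.1096
E = 6.7127e+07


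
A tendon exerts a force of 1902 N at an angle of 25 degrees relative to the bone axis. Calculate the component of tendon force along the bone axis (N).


F_eff = F_tendon * cos(theta)
theta = 25 deg = 0.4363 rad
cos(theta) = 0.9063
F_eff = 1902 * 0.9063
F_eff = 1723.7974


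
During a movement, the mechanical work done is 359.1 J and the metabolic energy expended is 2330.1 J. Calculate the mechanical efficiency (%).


eta = (W_mech / E_meta) * 100
eta = (359.1 / 2330.1) * 100
ratio = 0.1541
eta = 15.4114


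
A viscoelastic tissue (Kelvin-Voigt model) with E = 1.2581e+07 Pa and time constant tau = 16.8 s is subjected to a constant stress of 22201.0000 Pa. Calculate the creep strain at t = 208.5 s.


epsilon(t) = (sigma/E) * (1 - exp(-t/tau))
sigma/E = 22201.0000 / 1.2581e+07 = 0.0018
exp(-t/tau) = exp(-208.5 / 16.8) = 4.0747e-06
epsilon = 0.0018 * (1 - 4.0747e-06)
epsilon = 0.0018


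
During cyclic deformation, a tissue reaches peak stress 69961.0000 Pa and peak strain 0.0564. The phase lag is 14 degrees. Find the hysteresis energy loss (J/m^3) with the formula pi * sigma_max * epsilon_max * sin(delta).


E_loss = pi * sigma_max * epsilon_max * sin(delta)
delta = 14 deg = 0.2443 rad
sin(delta) = 0.2419
E_loss = pi * 69961.0000 * 0.0564 * 0.2419
E_loss = 2998.8874


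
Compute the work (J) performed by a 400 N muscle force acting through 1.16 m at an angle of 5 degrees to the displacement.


W = F * d * cos(theta)
theta = 5 deg = 0.0873 rad
cos(theta) = 0.9962
W = 400 * 1.16 * 0.9962
W = 462.2343


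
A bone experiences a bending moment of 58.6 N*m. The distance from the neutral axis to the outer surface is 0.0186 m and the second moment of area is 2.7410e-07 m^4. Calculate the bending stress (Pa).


sigma = M * c / I
sigma = 58.6 * 0.0186 / 2.7410e-07
M * c = 1.0900
sigma = 3.9765e+06


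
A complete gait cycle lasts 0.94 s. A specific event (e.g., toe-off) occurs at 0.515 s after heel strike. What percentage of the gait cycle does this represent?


pct = (event_time / cycle_time) * 100
pct = (0.515 / 0.94) * 100
ratio = 0.5479
pct = 54.7872


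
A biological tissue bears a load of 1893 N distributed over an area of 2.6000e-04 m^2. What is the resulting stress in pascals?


stress = F / A
stress = 1893 / 2.6000e-04
stress = 7.2808e+06


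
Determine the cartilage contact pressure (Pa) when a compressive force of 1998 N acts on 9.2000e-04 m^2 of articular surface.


P = F / A
P = 1998 / 9.2000e-04
P = 2.1717e+06


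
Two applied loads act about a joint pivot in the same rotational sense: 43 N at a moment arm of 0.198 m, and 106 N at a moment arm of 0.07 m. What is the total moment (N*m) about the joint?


M = F1 * d1 + F2 * d2
M = 43 * 0.198 + 106 * 0.07
M = 8.5140 + 7.4200
M = 15.9340


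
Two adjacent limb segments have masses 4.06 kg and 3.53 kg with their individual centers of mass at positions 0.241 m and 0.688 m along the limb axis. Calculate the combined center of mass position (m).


COM = (m1*x1 + m2*x2) / (m1 + m2)
COM = (4.06*0.241 + 3.53*0.688) / (4.06 + 3.53)
Numerator = 3.4071
Denominator = 7.5900
COM = 0.4489


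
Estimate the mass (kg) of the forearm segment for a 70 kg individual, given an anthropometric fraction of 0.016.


m_segment = body_mass * fraction
m_segment = 70 * 0.016
m_segment = 1.1200


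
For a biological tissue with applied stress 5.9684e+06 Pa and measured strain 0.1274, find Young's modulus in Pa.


E = stress / strain
E = 5.9684e+06 / 0.1274
E = 4.6848e+07


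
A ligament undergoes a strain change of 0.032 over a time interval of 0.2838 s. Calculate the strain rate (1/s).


strain_rate = delta_strain / delta_t
strain_rate = 0.032 / 0.2838
strain_rate = 0.1128


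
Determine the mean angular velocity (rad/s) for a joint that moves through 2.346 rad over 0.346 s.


omega = delta_theta / delta_t
omega = 2.346 / 0.346
omega = 6.7803


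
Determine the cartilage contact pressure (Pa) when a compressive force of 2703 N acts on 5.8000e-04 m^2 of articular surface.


P = F / A
P = 2703 / 5.8000e-04
P = 4.6603e+06


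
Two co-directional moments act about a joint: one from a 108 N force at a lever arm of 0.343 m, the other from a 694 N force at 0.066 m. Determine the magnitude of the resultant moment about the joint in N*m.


M = F1 * d1 + F2 * d2
M = 108 * 0.343 + 694 * 0.066
M = 37.0440 + 45.8040
M = 82.8480


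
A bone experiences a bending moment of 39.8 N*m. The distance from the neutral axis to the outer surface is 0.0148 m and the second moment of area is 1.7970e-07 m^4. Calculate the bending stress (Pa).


sigma = M * c / I
sigma = 39.8 * 0.0148 / 1.7970e-07
M * c = 0.5890
sigma = 3.2779e+06


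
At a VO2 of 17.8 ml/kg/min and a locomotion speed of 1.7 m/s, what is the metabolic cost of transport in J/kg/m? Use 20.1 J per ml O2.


Power per kg = VO2 * 20.1 / 60
Power per kg = 17.8 * 20.1 / 60 = 5.9630 W/kg
Cost = power_per_kg / speed
Cost = 5.9630 / 1.7
Cost = 3.5076


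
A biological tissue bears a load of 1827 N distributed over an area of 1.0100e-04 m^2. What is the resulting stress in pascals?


stress = F / A
stress = 1827 / 1.0100e-04
stress = 1.8089e+07


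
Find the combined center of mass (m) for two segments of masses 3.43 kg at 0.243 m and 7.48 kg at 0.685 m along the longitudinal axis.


COM = (m1*x1 + m2*x2) / (m1 + m2)
COM = (3.43*0.243 + 7.48*0.685) / (3.43 + 7.48)
Numerator = 5.9573
Denominator = 10.9100
COM = 0.5460


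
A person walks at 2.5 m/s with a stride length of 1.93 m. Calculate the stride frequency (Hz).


f = v / stride_length
f = 2.5 / 1.93
f = 1.2953


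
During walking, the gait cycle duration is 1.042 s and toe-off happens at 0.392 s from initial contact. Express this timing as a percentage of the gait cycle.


pct = (event_time / cycle_time) * 100
pct = (0.392 / 1.042) * 100
ratio = 0.3762
pct = 37.6200


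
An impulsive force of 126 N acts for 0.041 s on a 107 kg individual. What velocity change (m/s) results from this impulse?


J = F * dt = 126 * 0.041 = 5.1660 N*s
delta_v = J / m
delta_v = 5.1660 / 107
delta_v = 0.0483


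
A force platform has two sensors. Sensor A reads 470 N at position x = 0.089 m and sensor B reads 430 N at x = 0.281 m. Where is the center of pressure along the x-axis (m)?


COP_x = (F1*x1 + F2*x2) / (F1 + F2)
COP_x = (470*0.089 + 430*0.281) / (470 + 430)
Numerator = 162.6600
Denominator = 900
COP_x = 0.1807


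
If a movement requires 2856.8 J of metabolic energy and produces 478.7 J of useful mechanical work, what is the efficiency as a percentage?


eta = (W_mech / E_meta) * 100
eta = (478.7 / 2856.8) * 100
ratio = 0.1676
eta = 16.7565


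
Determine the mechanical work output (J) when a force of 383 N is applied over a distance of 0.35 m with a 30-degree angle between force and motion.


W = F * d * cos(theta)
theta = 30 deg = 0.5236 rad
cos(theta) = 0.8660
W = 383 * 0.35 * 0.8660
W = 116.0907


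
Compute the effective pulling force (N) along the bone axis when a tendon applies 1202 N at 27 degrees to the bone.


F_eff = F_tendon * cos(theta)
theta = 27 deg = 0.4712 rad
cos(theta) = 0.8910
F_eff = 1202 * 0.8910
F_eff = 1070.9898


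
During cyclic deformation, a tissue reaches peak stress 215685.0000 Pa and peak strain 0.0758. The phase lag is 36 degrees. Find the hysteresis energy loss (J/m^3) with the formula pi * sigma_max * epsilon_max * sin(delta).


E_loss = pi * sigma_max * epsilon_max * sin(delta)
delta = 36 deg = 0.6283 rad
sin(delta) = 0.5878
E_loss = pi * 215685.0000 * 0.0758 * 0.5878
E_loss = 30189.6242


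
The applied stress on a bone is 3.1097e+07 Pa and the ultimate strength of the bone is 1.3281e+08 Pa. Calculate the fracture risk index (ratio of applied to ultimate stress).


FRI = applied / ultimate
FRI = 3.1097e+07 / 1.3281e+08
FRI = 0.2341


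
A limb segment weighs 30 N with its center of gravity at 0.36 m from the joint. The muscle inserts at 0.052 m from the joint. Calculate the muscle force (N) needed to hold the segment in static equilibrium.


F_muscle = W * d_load / d_muscle
F_muscle = 30 * 0.36 / 0.052
Numerator = 10.8000
F_muscle = 207.6923


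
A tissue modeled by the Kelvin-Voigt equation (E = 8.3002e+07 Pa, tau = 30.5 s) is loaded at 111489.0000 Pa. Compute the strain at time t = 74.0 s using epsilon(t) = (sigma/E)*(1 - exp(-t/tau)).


epsilon(t) = (sigma/E) * (1 - exp(-t/tau))
sigma/E = 111489.0000 / 8.3002e+07 = 0.0013
exp(-t/tau) = exp(-74.0 / 30.5) = 0.0884
epsilon = 0.0013 * (1 - 0.0884)
epsilon = 0.0012


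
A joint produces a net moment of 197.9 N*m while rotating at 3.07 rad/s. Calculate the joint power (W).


P = M * omega
P = 197.9 * 3.07
P = 607.5530


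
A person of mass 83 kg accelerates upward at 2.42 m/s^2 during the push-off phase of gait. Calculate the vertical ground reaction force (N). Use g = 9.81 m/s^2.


GRF = m * (g + a)
GRF = 83 * (9.81 + 2.42)
GRF = 83 * 12.2300
GRF = 1015.0900


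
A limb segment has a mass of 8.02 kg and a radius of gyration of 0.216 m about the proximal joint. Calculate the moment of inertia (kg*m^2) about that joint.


I = m * k^2
I = 8.02 * 0.216^2
k^2 = 0.0467
I = 0.3742


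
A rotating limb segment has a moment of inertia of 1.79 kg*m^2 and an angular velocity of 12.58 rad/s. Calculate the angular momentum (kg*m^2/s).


L = I * omega
L = 1.79 * 12.58
L = 22.5182


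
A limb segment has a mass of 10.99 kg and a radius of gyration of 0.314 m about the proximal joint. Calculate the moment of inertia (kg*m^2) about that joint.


I = m * k^2
I = 10.99 * 0.314^2
k^2 = 0.0986
I = 1.0836


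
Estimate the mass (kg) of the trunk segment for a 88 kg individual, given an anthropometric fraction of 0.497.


m_segment = body_mass * fraction
m_segment = 88 * 0.497
m_segment = 43.7360


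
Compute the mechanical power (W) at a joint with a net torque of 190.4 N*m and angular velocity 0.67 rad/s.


P = M * omega
P = 190.4 * 0.67
P = 127.5680


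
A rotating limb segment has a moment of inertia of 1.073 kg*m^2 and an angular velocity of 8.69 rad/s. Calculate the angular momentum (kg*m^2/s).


L = I * omega
L = 1.073 * 8.69
L = 9.3244


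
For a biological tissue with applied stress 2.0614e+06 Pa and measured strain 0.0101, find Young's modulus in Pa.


E = stress / strain
E = 2.0614e+06 / 0.0101
E = 2.0410e+08


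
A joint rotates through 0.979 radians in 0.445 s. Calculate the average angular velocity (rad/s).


omega = delta_theta / delta_t
omega = 0.979 / 0.445
omega = 2.2000


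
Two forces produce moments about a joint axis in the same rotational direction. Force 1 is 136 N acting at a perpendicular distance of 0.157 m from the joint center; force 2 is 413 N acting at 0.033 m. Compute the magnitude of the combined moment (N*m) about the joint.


M = F1 * d1 + F2 * d2
M = 136 * 0.157 + 413 * 0.033
M = 21.3520 + 13.6290
M = 34.9810


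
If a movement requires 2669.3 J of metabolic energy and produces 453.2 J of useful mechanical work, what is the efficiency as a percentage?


eta = (W_mech / E_meta) * 100
eta = (453.2 / 2669.3) * 100
ratio = 0.1698
eta = 16.9782


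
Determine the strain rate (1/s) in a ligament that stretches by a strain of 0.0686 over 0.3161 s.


strain_rate = delta_strain / delta_t
strain_rate = 0.0686 / 0.3161
strain_rate = 0.2170


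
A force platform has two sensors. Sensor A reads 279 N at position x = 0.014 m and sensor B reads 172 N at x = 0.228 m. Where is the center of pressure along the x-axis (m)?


COP_x = (F1*x1 + F2*x2) / (F1 + F2)
COP_x = (279*0.014 + 172*0.228) / (279 + 172)
Numerator = 43.1220
Denominator = 451
COP_x = 0.0956


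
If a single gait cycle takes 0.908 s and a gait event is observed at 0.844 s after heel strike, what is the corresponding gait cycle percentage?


pct = (event_time / cycle_time) * 100
pct = (0.844 / 0.908) * 100
ratio = 0.9295
pct = 92.9515


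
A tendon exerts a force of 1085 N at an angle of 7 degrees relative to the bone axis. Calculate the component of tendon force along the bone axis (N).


F_eff = F_tendon * cos(theta)
theta = 7 deg = 0.1222 rad
cos(theta) = 0.9925
F_eff = 1085 * 0.9925
F_eff = 1076.9126


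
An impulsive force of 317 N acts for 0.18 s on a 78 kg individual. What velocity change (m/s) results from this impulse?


J = F * dt = 317 * 0.18 = 57.0600 N*s
delta_v = J / m
delta_v = 57.0600 / 78
delta_v = 0.7315


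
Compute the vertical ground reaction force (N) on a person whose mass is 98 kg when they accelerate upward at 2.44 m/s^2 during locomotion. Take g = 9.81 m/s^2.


GRF = m * (g + a)
GRF = 98 * (9.81 + 2.44)
GRF = 98 * 12.2500
GRF = 1200.5000


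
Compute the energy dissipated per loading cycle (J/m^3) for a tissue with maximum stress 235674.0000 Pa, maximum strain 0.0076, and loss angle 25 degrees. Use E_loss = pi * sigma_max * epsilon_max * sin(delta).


E_loss = pi * sigma_max * epsilon_max * sin(delta)
delta = 25 deg = 0.4363 rad
sin(delta) = 0.4226
E_loss = pi * 235674.0000 * 0.0076 * 0.4226
E_loss = 2378.0632


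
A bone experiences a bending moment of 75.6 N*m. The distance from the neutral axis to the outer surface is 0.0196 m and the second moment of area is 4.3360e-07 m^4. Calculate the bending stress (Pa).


sigma = M * c / I
sigma = 75.6 * 0.0196 / 4.3360e-07
M * c = 1.4818
sigma = 3.4173e+06


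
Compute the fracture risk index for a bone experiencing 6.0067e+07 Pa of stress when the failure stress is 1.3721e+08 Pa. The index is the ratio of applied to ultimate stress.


FRI = applied / ultimate
FRI = 6.0067e+07 / 1.3721e+08
FRI = 0.4378


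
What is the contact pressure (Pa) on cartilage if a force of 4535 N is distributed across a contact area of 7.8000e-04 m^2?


P = F / A
P = 4535 / 7.8000e-04
P = 5.8141e+06


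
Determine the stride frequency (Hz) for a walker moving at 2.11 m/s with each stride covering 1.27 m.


f = v / stride_length
f = 2.11 / 1.27
f = 1.6614


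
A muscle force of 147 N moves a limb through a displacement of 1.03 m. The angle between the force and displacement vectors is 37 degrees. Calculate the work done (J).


W = F * d * cos(theta)
theta = 37 deg = 0.6458 rad
cos(theta) = 0.7986
W = 147 * 1.03 * 0.7986
W = 120.9214


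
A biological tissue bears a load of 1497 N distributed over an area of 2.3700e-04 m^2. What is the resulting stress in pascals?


stress = F / A
stress = 1497 / 2.3700e-04
stress = 6.3165e+06


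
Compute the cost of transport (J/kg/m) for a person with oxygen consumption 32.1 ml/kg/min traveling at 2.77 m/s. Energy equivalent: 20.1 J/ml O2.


Power per kg = VO2 * 20.1 / 60
Power per kg = 32.1 * 20.1 / 60 = 10.7535 W/kg
Cost = power_per_kg / speed
Cost = 10.7535 / 2.77
Cost = 3.8821


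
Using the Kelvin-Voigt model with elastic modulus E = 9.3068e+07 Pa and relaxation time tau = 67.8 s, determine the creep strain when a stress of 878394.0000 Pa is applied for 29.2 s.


epsilon(t) = (sigma/E) * (1 - exp(-t/tau))
sigma/E = 878394.0000 / 9.3068e+07 = 0.0094
exp(-t/tau) = exp(-29.2 / 67.8) = 0.6501
epsilon = 0.0094 * (1 - 0.6501)
epsilon = 0.0033


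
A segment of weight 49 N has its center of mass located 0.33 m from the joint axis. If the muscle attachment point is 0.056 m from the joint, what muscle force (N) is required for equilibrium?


F_muscle = W * d_load / d_muscle
F_muscle = 49 * 0.33 / 0.056
Numerator = 16.1700
F_muscle = 288.7500


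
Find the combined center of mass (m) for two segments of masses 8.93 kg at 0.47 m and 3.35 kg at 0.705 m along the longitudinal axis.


COM = (m1*x1 + m2*x2) / (m1 + m2)
COM = (8.93*0.47 + 3.35*0.705) / (8.93 + 3.35)
Numerator = 6.5588
Denominator = 12.2800
COM = 0.5341


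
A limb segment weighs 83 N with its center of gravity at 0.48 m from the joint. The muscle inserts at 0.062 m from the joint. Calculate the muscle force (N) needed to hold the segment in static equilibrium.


F_muscle = W * d_load / d_muscle
F_muscle = 83 * 0.48 / 0.062
Numerator = 39.8400
F_muscle = 642.5806


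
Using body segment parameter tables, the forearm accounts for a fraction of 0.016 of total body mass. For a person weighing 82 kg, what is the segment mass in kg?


m_segment = body_mass * fraction
m_segment = 82 * 0.016
m_segment = 1.3120


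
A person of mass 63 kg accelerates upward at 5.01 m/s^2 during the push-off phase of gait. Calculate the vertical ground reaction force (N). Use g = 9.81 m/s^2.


GRF = m * (g + a)
GRF = 63 * (9.81 + 5.01)
GRF = 63 * 14.8200
GRF = 933.6600


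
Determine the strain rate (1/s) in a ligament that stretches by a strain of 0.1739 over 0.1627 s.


strain_rate = delta_strain / delta_t
strain_rate = 0.1739 / 0.1627
strain_rate = 1.0688


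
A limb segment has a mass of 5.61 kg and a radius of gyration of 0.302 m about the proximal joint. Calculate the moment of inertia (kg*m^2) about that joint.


I = m * k^2
I = 5.61 * 0.302^2
k^2 = 0.0912
I = 0.5117


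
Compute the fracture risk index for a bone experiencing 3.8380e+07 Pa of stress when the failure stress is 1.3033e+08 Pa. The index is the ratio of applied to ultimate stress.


FRI = applied / ultimate
FRI = 3.8380e+07 / 1.3033e+08
FRI = 0.2945


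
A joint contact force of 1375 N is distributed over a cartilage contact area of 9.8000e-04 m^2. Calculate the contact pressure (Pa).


P = F / A
P = 1375 / 9.8000e-04
P = 1.4031e+06


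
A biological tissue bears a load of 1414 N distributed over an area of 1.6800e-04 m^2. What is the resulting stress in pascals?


stress = F / A
stress = 1414 / 1.6800e-04
stress = 8.4167e+06


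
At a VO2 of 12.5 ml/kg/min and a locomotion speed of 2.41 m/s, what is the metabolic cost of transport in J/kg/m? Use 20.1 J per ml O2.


Power per kg = VO2 * 20.1 / 60
Power per kg = 12.5 * 20.1 / 60 = 4.1875 W/kg
Cost = power_per_kg / speed
Cost = 4.1875 / 2.41
Cost = 1.7376


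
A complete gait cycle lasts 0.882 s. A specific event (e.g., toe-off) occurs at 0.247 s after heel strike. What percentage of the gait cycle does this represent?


pct = (event_time / cycle_time) * 100
pct = (0.247 / 0.882) * 100
ratio = 0.2800
pct = 28.0045


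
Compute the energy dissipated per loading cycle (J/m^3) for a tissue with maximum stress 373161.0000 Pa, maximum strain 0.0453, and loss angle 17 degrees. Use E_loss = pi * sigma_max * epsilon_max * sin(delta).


E_loss = pi * sigma_max * epsilon_max * sin(delta)
delta = 17 deg = 0.2967 rad
sin(delta) = 0.2924
E_loss = pi * 373161.0000 * 0.0453 * 0.2924
E_loss = 15526.7179


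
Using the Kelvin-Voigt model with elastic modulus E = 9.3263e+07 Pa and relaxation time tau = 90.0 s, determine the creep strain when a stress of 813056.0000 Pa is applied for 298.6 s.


epsilon(t) = (sigma/E) * (1 - exp(-t/tau))
sigma/E = 813056.0000 / 9.3263e+07 = 0.0087
exp(-t/tau) = exp(-298.6 / 90.0) = 0.0362
epsilon = 0.0087 * (1 - 0.0362)
epsilon = 0.0084


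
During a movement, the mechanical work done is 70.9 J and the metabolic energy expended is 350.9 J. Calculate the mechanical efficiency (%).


eta = (W_mech / E_meta) * 100
eta = (70.9 / 350.9) * 100
ratio = 0.2021
eta = 20.2052


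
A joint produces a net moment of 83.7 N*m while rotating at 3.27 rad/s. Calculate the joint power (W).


P = M * omega
P = 83.7 * 3.27
P = 273.6990


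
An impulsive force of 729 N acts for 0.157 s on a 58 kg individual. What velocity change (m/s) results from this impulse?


J = F * dt = 729 * 0.157 = 114.4530 N*s
delta_v = J / m
delta_v = 114.4530 / 58
delta_v = 1.9733


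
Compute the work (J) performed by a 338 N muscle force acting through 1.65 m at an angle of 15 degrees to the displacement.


W = F * d * cos(theta)
theta = 15 deg = 0.2618 rad
cos(theta) = 0.9659
W = 338 * 1.65 * 0.9659
W = 538.6968


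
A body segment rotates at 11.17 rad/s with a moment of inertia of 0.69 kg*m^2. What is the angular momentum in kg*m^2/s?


L = I * omega
L = 0.69 * 11.17
L = 7.7073


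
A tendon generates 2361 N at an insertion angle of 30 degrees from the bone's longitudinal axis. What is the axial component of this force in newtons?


F_eff = F_tendon * cos(theta)
theta = 30 deg = 0.5236 rad
cos(theta) = 0.8660
F_eff = 2361 * 0.8660
F_eff = 2044.6860


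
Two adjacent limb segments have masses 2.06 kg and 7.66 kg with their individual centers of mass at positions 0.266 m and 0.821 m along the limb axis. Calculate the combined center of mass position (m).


COM = (m1*x1 + m2*x2) / (m1 + m2)
COM = (2.06*0.266 + 7.66*0.821) / (2.06 + 7.66)
Numerator = 6.8368
Denominator = 9.7200
COM = 0.7034


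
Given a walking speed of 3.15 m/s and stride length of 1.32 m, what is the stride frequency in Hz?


f = v / stride_length
f = 3.15 / 1.32
f = 2.3864


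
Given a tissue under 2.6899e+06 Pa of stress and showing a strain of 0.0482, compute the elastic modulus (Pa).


E = stress / strain
E = 2.6899e+06 / 0.0482
E = 5.5807e+07


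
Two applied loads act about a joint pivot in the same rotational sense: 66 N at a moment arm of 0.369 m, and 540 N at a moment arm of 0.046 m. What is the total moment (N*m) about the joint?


M = F1 * d1 + F2 * d2
M = 66 * 0.369 + 540 * 0.046
M = 24.3540 + 24.8400
M = 49.1940


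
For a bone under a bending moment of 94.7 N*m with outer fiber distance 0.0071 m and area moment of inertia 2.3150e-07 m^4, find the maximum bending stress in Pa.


sigma = M * c / I
sigma = 94.7 * 0.0071 / 2.3150e-07
M * c = 0.6724
sigma = 2.9044e+06


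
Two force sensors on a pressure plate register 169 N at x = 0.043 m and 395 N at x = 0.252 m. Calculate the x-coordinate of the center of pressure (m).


COP_x = (F1*x1 + F2*x2) / (F1 + F2)
COP_x = (169*0.043 + 395*0.252) / (169 + 395)
Numerator = 106.8070
Denominator = 564
COP_x = 0.1894


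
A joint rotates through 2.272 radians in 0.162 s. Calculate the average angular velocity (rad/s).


omega = delta_theta / delta_t
omega = 2.272 / 0.162
omega = 14.0247


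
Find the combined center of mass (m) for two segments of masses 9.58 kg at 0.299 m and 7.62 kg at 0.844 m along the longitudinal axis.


COM = (m1*x1 + m2*x2) / (m1 + m2)
COM = (9.58*0.299 + 7.62*0.844) / (9.58 + 7.62)
Numerator = 9.2957
Denominator = 17.2000
COM = 0.5404


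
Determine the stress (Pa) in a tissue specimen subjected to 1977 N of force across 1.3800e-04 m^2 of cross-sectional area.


stress = F / A
stress = 1977 / 1.3800e-04
stress = 1.4326e+07


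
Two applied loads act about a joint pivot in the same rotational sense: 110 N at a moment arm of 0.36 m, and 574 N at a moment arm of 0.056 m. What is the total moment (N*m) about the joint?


M = F1 * d1 + F2 * d2
M = 110 * 0.36 + 574 * 0.056
M = 39.6000 + 32.1440
M = 71.7440


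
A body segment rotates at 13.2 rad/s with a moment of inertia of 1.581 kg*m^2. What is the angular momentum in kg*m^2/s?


L = I * omega
L = 1.581 * 13.2
L = 20.8692


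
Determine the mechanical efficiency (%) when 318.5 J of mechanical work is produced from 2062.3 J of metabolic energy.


eta = (W_mech / E_meta) * 100
eta = (318.5 / 2062.3) * 100
ratio = 0.1544
eta = 15.4439


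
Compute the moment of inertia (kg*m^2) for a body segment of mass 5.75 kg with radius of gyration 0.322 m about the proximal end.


I = m * k^2
I = 5.75 * 0.322^2
k^2 = 0.1037
I = 0.5962


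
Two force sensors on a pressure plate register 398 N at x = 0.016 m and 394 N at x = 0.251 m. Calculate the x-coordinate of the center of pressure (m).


COP_x = (F1*x1 + F2*x2) / (F1 + F2)
COP_x = (398*0.016 + 394*0.251) / (398 + 394)
Numerator = 105.2620
Denominator = 792
COP_x = 0.1329


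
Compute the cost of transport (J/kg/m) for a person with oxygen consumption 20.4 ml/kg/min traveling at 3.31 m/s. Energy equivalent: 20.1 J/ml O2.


Power per kg = VO2 * 20.1 / 60
Power per kg = 20.4 * 20.1 / 60 = 6.8340 W/kg
Cost = power_per_kg / speed
Cost = 6.8340 / 3.31
Cost = 2.0647


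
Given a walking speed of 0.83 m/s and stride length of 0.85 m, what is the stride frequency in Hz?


f = v / stride_length
f = 0.83 / 0.85
f = 0.9765


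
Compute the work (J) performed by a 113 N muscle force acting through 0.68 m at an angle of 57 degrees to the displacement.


W = F * d * cos(theta)
theta = 57 deg = 0.9948 rad
cos(theta) = 0.5446
W = 113 * 0.68 * 0.5446
W = 41.8501


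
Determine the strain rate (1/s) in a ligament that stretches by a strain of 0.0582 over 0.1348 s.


strain_rate = delta_strain / delta_t
strain_rate = 0.0582 / 0.1348
strain_rate = 0.4318


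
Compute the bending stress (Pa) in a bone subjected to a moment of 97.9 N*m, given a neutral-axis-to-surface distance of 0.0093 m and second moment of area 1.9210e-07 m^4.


sigma = M * c / I
sigma = 97.9 * 0.0093 / 1.9210e-07
M * c = 0.9105
sigma = 4.7396e+06


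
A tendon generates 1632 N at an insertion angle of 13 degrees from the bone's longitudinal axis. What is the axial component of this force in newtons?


F_eff = F_tendon * cos(theta)
theta = 13 deg = 0.2269 rad
cos(theta) = 0.9744
F_eff = 1632 * 0.9744
F_eff = 1590.1719


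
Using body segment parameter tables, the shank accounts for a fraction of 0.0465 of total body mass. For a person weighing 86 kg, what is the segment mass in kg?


m_segment = body_mass * fraction
m_segment = 86 * 0.0465
m_segment = 3.9990


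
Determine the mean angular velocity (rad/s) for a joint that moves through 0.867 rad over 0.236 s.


omega = delta_theta / delta_t
omega = 0.867 / 0.236
omega = 3.6737


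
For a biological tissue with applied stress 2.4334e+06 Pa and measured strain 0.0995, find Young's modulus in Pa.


E = stress / strain
E = 2.4334e+06 / 0.0995
E = 2.4456e+07


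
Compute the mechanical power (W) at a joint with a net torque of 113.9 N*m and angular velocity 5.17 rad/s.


P = M * omega
P = 113.9 * 5.17
P = 588.8630
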